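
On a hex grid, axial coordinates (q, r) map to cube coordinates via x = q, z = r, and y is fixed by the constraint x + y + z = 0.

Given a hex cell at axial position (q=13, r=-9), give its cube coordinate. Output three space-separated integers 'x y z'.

Answer: 13 -4 -9

Derivation:
x = q = 13
z = r = -9
y = -x - z = -(13) - (-9) = -4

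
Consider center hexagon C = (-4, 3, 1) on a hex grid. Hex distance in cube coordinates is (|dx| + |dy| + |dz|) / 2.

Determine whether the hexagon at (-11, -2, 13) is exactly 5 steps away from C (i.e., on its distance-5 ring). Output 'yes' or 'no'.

Answer: no

Derivation:
|px - cx| = |-11 - (-4)| = 7
|py - cy| = |-2 - 3| = 5
|pz - cz| = |13 - 1| = 12
distance = (7+5+12)/2 = 24/2 = 12
radius = 5; distance != radius -> no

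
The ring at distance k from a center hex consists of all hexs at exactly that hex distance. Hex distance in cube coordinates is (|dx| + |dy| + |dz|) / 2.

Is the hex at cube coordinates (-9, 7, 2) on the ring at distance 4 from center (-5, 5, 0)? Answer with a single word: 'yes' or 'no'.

Answer: yes

Derivation:
|px - cx| = |-9 - (-5)| = 4
|py - cy| = |7 - 5| = 2
|pz - cz| = |2 - 0| = 2
distance = (4+2+2)/2 = 8/2 = 4
radius = 4; distance == radius -> yes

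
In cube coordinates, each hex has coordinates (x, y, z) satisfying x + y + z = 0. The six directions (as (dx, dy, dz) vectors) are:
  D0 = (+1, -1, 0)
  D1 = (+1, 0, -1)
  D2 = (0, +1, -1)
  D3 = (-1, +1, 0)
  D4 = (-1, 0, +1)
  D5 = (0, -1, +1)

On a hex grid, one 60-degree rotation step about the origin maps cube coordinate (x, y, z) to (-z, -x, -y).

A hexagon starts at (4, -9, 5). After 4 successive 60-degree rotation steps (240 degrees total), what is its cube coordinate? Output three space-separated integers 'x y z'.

Start: (4, -9, 5)
Step 1: (4, -9, 5) -> (-(5), -(4), -(-9)) = (-5, -4, 9)
Step 2: (-5, -4, 9) -> (-(9), -(-5), -(-4)) = (-9, 5, 4)
Step 3: (-9, 5, 4) -> (-(4), -(-9), -(5)) = (-4, 9, -5)
Step 4: (-4, 9, -5) -> (-(-5), -(-4), -(9)) = (5, 4, -9)

Answer: 5 4 -9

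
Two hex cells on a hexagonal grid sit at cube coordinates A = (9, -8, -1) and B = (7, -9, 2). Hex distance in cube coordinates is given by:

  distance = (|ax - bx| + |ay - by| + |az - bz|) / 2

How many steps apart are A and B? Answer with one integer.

|ax - bx| = |9 - 7| = 2
|ay - by| = |-8 - (-9)| = 1
|az - bz| = |-1 - 2| = 3
distance = (2 + 1 + 3) / 2 = 6 / 2 = 3

Answer: 3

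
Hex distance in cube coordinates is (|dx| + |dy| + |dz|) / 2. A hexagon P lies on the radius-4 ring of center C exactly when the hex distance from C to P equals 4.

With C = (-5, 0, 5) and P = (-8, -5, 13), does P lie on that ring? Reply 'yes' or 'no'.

|px - cx| = |-8 - (-5)| = 3
|py - cy| = |-5 - 0| = 5
|pz - cz| = |13 - 5| = 8
distance = (3+5+8)/2 = 16/2 = 8
radius = 4; distance != radius -> no

Answer: no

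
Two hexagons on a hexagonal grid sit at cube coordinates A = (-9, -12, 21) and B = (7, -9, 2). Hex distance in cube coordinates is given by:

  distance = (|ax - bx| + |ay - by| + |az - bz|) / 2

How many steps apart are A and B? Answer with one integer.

Answer: 19

Derivation:
|ax - bx| = |-9 - 7| = 16
|ay - by| = |-12 - (-9)| = 3
|az - bz| = |21 - 2| = 19
distance = (16 + 3 + 19) / 2 = 38 / 2 = 19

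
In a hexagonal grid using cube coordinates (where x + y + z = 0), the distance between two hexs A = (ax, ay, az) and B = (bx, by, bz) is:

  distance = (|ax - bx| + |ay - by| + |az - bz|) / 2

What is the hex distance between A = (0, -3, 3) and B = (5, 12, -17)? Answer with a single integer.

|ax - bx| = |0 - 5| = 5
|ay - by| = |-3 - 12| = 15
|az - bz| = |3 - (-17)| = 20
distance = (5 + 15 + 20) / 2 = 40 / 2 = 20

Answer: 20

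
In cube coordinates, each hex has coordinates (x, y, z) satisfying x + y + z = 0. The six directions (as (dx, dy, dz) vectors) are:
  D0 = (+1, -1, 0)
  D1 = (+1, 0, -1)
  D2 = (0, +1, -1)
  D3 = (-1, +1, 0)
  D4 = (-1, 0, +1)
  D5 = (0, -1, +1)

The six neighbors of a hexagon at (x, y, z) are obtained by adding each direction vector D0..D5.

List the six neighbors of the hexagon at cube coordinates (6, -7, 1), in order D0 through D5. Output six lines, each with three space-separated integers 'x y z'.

Answer: 7 -8 1
7 -7 0
6 -6 0
5 -6 1
5 -7 2
6 -8 2

Derivation:
Center: (6, -7, 1). Add each direction:
  D0: (6, -7, 1) + (1, -1, 0) = (7, -8, 1)
  D1: (6, -7, 1) + (1, 0, -1) = (7, -7, 0)
  D2: (6, -7, 1) + (0, 1, -1) = (6, -6, 0)
  D3: (6, -7, 1) + (-1, 1, 0) = (5, -6, 1)
  D4: (6, -7, 1) + (-1, 0, 1) = (5, -7, 2)
  D5: (6, -7, 1) + (0, -1, 1) = (6, -8, 2)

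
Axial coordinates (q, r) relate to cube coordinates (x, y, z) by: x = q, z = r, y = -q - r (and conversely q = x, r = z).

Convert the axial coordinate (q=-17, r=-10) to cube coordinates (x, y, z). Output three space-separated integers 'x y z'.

x = q = -17
z = r = -10
y = -x - z = -(-17) - (-10) = 27

Answer: -17 27 -10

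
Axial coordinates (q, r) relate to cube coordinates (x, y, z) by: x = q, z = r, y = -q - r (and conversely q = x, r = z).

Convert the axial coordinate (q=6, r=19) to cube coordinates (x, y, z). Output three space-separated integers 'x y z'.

x = q = 6
z = r = 19
y = -x - z = -(6) - (19) = -25

Answer: 6 -25 19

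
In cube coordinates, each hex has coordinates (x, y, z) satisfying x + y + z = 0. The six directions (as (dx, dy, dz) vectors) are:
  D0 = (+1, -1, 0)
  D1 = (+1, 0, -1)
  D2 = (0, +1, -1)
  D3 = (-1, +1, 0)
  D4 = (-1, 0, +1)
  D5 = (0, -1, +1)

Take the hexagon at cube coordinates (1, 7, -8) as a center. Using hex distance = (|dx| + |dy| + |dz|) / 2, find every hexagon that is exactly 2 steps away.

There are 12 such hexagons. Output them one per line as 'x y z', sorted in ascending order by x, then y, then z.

Walk ring at distance 2 from (1, 7, -8):
Start at center + D4*2 = (-1, 7, -6)
  hex 0: (-1, 7, -6)
  hex 1: (0, 6, -6)
  hex 2: (1, 5, -6)
  hex 3: (2, 5, -7)
  hex 4: (3, 5, -8)
  hex 5: (3, 6, -9)
  hex 6: (3, 7, -10)
  hex 7: (2, 8, -10)
  hex 8: (1, 9, -10)
  hex 9: (0, 9, -9)
  hex 10: (-1, 9, -8)
  hex 11: (-1, 8, -7)
Sorted: 12 hexes.

Answer: -1 7 -6
-1 8 -7
-1 9 -8
0 6 -6
0 9 -9
1 5 -6
1 9 -10
2 5 -7
2 8 -10
3 5 -8
3 6 -9
3 7 -10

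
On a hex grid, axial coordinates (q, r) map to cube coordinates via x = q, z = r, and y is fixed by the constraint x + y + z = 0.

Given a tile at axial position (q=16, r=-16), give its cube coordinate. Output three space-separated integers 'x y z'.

Answer: 16 0 -16

Derivation:
x = q = 16
z = r = -16
y = -x - z = -(16) - (-16) = 0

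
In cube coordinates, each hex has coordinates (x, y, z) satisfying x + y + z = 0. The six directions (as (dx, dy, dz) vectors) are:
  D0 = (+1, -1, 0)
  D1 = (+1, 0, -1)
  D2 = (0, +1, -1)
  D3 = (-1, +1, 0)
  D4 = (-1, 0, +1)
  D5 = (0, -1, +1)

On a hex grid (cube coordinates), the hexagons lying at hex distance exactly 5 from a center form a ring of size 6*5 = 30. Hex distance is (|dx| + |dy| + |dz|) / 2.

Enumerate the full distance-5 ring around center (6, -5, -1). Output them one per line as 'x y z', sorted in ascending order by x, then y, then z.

Walk ring at distance 5 from (6, -5, -1):
Start at center + D4*5 = (1, -5, 4)
  hex 0: (1, -5, 4)
  hex 1: (2, -6, 4)
  hex 2: (3, -7, 4)
  hex 3: (4, -8, 4)
  hex 4: (5, -9, 4)
  hex 5: (6, -10, 4)
  hex 6: (7, -10, 3)
  hex 7: (8, -10, 2)
  hex 8: (9, -10, 1)
  hex 9: (10, -10, 0)
  hex 10: (11, -10, -1)
  hex 11: (11, -9, -2)
  hex 12: (11, -8, -3)
  hex 13: (11, -7, -4)
  hex 14: (11, -6, -5)
  hex 15: (11, -5, -6)
  hex 16: (10, -4, -6)
  hex 17: (9, -3, -6)
  hex 18: (8, -2, -6)
  hex 19: (7, -1, -6)
  hex 20: (6, 0, -6)
  hex 21: (5, 0, -5)
  hex 22: (4, 0, -4)
  hex 23: (3, 0, -3)
  hex 24: (2, 0, -2)
  hex 25: (1, 0, -1)
  hex 26: (1, -1, 0)
  hex 27: (1, -2, 1)
  hex 28: (1, -3, 2)
  hex 29: (1, -4, 3)
Sorted: 30 hexes.

Answer: 1 -5 4
1 -4 3
1 -3 2
1 -2 1
1 -1 0
1 0 -1
2 -6 4
2 0 -2
3 -7 4
3 0 -3
4 -8 4
4 0 -4
5 -9 4
5 0 -5
6 -10 4
6 0 -6
7 -10 3
7 -1 -6
8 -10 2
8 -2 -6
9 -10 1
9 -3 -6
10 -10 0
10 -4 -6
11 -10 -1
11 -9 -2
11 -8 -3
11 -7 -4
11 -6 -5
11 -5 -6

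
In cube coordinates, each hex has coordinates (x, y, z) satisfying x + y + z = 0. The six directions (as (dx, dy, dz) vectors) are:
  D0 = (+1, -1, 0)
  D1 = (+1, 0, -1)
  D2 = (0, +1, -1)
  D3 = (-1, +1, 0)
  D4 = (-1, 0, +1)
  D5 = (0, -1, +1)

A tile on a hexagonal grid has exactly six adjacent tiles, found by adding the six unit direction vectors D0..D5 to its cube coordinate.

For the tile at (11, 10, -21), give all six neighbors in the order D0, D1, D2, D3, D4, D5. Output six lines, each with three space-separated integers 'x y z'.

Answer: 12 9 -21
12 10 -22
11 11 -22
10 11 -21
10 10 -20
11 9 -20

Derivation:
Center: (11, 10, -21). Add each direction:
  D0: (11, 10, -21) + (1, -1, 0) = (12, 9, -21)
  D1: (11, 10, -21) + (1, 0, -1) = (12, 10, -22)
  D2: (11, 10, -21) + (0, 1, -1) = (11, 11, -22)
  D3: (11, 10, -21) + (-1, 1, 0) = (10, 11, -21)
  D4: (11, 10, -21) + (-1, 0, 1) = (10, 10, -20)
  D5: (11, 10, -21) + (0, -1, 1) = (11, 9, -20)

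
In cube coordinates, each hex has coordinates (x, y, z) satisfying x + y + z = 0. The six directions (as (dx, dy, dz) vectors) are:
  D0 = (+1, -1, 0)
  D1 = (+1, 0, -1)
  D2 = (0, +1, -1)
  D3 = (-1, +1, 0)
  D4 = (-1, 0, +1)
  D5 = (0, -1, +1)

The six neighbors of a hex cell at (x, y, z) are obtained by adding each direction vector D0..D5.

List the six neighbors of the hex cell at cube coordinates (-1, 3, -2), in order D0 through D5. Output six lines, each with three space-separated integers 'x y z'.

Answer: 0 2 -2
0 3 -3
-1 4 -3
-2 4 -2
-2 3 -1
-1 2 -1

Derivation:
Center: (-1, 3, -2). Add each direction:
  D0: (-1, 3, -2) + (1, -1, 0) = (0, 2, -2)
  D1: (-1, 3, -2) + (1, 0, -1) = (0, 3, -3)
  D2: (-1, 3, -2) + (0, 1, -1) = (-1, 4, -3)
  D3: (-1, 3, -2) + (-1, 1, 0) = (-2, 4, -2)
  D4: (-1, 3, -2) + (-1, 0, 1) = (-2, 3, -1)
  D5: (-1, 3, -2) + (0, -1, 1) = (-1, 2, -1)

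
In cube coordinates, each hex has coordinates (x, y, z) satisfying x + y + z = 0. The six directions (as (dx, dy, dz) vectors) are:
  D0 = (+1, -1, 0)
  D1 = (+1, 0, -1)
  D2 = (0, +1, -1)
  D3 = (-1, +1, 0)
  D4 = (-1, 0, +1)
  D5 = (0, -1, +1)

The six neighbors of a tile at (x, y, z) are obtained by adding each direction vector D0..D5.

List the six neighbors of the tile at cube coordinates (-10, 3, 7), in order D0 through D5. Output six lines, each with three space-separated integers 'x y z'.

Answer: -9 2 7
-9 3 6
-10 4 6
-11 4 7
-11 3 8
-10 2 8

Derivation:
Center: (-10, 3, 7). Add each direction:
  D0: (-10, 3, 7) + (1, -1, 0) = (-9, 2, 7)
  D1: (-10, 3, 7) + (1, 0, -1) = (-9, 3, 6)
  D2: (-10, 3, 7) + (0, 1, -1) = (-10, 4, 6)
  D3: (-10, 3, 7) + (-1, 1, 0) = (-11, 4, 7)
  D4: (-10, 3, 7) + (-1, 0, 1) = (-11, 3, 8)
  D5: (-10, 3, 7) + (0, -1, 1) = (-10, 2, 8)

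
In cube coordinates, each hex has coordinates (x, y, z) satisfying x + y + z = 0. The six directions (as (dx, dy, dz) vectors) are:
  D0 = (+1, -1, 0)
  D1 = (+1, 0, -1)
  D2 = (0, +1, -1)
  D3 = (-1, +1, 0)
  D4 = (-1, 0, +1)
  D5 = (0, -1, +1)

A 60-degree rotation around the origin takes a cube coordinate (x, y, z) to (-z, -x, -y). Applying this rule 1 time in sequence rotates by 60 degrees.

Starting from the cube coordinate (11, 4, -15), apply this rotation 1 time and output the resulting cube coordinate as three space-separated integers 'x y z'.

Answer: 15 -11 -4

Derivation:
Start: (11, 4, -15)
Step 1: (11, 4, -15) -> (-(-15), -(11), -(4)) = (15, -11, -4)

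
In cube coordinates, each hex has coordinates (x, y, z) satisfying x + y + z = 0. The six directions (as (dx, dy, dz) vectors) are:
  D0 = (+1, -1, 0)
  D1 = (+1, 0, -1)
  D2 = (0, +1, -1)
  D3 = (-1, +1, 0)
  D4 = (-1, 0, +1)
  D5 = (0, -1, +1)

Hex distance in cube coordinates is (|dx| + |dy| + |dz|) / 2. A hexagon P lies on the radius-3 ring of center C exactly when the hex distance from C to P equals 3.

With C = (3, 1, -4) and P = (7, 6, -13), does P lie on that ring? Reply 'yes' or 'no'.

|px - cx| = |7 - 3| = 4
|py - cy| = |6 - 1| = 5
|pz - cz| = |-13 - (-4)| = 9
distance = (4+5+9)/2 = 18/2 = 9
radius = 3; distance != radius -> no

Answer: no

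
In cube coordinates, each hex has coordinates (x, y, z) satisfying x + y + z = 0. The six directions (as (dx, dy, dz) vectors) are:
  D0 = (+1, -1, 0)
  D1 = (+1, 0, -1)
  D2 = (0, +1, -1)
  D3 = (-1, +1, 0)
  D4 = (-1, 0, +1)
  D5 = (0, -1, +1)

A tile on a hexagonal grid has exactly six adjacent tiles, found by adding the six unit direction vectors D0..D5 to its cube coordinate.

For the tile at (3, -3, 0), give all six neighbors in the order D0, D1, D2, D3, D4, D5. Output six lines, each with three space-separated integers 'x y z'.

Center: (3, -3, 0). Add each direction:
  D0: (3, -3, 0) + (1, -1, 0) = (4, -4, 0)
  D1: (3, -3, 0) + (1, 0, -1) = (4, -3, -1)
  D2: (3, -3, 0) + (0, 1, -1) = (3, -2, -1)
  D3: (3, -3, 0) + (-1, 1, 0) = (2, -2, 0)
  D4: (3, -3, 0) + (-1, 0, 1) = (2, -3, 1)
  D5: (3, -3, 0) + (0, -1, 1) = (3, -4, 1)

Answer: 4 -4 0
4 -3 -1
3 -2 -1
2 -2 0
2 -3 1
3 -4 1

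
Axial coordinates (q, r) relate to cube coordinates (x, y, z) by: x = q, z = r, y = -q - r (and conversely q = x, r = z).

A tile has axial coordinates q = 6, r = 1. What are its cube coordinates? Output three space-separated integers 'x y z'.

Answer: 6 -7 1

Derivation:
x = q = 6
z = r = 1
y = -x - z = -(6) - (1) = -7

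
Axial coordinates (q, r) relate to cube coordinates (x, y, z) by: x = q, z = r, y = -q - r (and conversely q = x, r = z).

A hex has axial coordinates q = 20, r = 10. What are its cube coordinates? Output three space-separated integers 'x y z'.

x = q = 20
z = r = 10
y = -x - z = -(20) - (10) = -30

Answer: 20 -30 10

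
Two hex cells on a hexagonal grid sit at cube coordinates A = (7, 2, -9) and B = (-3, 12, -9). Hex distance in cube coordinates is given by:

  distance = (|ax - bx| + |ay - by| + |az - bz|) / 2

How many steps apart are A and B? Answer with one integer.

|ax - bx| = |7 - (-3)| = 10
|ay - by| = |2 - 12| = 10
|az - bz| = |-9 - (-9)| = 0
distance = (10 + 10 + 0) / 2 = 20 / 2 = 10

Answer: 10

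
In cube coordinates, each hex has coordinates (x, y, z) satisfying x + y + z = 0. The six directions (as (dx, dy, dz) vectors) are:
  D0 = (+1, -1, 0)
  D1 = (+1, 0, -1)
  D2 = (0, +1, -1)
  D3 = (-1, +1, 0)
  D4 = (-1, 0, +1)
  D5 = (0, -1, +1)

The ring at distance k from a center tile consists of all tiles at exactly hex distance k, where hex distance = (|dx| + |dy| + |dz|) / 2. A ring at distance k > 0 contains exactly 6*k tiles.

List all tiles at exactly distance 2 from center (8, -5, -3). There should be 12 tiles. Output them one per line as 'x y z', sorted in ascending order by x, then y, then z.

Answer: 6 -5 -1
6 -4 -2
6 -3 -3
7 -6 -1
7 -3 -4
8 -7 -1
8 -3 -5
9 -7 -2
9 -4 -5
10 -7 -3
10 -6 -4
10 -5 -5

Derivation:
Walk ring at distance 2 from (8, -5, -3):
Start at center + D4*2 = (6, -5, -1)
  hex 0: (6, -5, -1)
  hex 1: (7, -6, -1)
  hex 2: (8, -7, -1)
  hex 3: (9, -7, -2)
  hex 4: (10, -7, -3)
  hex 5: (10, -6, -4)
  hex 6: (10, -5, -5)
  hex 7: (9, -4, -5)
  hex 8: (8, -3, -5)
  hex 9: (7, -3, -4)
  hex 10: (6, -3, -3)
  hex 11: (6, -4, -2)
Sorted: 12 hexes.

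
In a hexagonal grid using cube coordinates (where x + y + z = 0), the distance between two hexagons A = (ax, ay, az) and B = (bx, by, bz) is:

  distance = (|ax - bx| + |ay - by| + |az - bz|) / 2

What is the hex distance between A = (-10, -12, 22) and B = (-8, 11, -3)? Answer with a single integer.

|ax - bx| = |-10 - (-8)| = 2
|ay - by| = |-12 - 11| = 23
|az - bz| = |22 - (-3)| = 25
distance = (2 + 23 + 25) / 2 = 50 / 2 = 25

Answer: 25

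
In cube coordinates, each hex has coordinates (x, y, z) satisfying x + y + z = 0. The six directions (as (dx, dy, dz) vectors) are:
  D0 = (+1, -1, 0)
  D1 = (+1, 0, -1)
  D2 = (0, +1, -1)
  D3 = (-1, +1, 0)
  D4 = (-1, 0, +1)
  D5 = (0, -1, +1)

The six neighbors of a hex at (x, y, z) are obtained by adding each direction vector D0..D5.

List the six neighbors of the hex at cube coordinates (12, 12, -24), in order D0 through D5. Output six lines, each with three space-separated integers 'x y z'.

Answer: 13 11 -24
13 12 -25
12 13 -25
11 13 -24
11 12 -23
12 11 -23

Derivation:
Center: (12, 12, -24). Add each direction:
  D0: (12, 12, -24) + (1, -1, 0) = (13, 11, -24)
  D1: (12, 12, -24) + (1, 0, -1) = (13, 12, -25)
  D2: (12, 12, -24) + (0, 1, -1) = (12, 13, -25)
  D3: (12, 12, -24) + (-1, 1, 0) = (11, 13, -24)
  D4: (12, 12, -24) + (-1, 0, 1) = (11, 12, -23)
  D5: (12, 12, -24) + (0, -1, 1) = (12, 11, -23)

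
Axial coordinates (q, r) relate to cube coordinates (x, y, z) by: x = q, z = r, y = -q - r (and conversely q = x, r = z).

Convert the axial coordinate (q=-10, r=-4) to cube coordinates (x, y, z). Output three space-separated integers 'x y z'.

x = q = -10
z = r = -4
y = -x - z = -(-10) - (-4) = 14

Answer: -10 14 -4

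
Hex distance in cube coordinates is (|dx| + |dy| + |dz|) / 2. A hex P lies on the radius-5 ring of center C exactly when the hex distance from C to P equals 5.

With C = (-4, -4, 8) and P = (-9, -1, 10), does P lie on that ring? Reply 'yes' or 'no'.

|px - cx| = |-9 - (-4)| = 5
|py - cy| = |-1 - (-4)| = 3
|pz - cz| = |10 - 8| = 2
distance = (5+3+2)/2 = 10/2 = 5
radius = 5; distance == radius -> yes

Answer: yes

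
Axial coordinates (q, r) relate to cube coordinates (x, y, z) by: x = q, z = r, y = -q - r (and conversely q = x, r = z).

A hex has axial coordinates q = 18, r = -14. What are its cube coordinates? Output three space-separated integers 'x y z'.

Answer: 18 -4 -14

Derivation:
x = q = 18
z = r = -14
y = -x - z = -(18) - (-14) = -4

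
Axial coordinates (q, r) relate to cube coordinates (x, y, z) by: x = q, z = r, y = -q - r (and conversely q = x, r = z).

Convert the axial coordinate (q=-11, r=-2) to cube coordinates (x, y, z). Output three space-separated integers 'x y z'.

x = q = -11
z = r = -2
y = -x - z = -(-11) - (-2) = 13

Answer: -11 13 -2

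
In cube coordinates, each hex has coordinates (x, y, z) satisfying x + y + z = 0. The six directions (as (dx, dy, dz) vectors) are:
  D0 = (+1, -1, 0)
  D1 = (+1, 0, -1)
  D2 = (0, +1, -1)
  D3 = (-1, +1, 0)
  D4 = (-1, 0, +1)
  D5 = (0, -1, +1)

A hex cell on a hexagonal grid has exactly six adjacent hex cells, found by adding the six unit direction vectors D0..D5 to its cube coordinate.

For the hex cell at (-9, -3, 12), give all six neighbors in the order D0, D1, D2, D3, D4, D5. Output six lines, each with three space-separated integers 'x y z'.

Center: (-9, -3, 12). Add each direction:
  D0: (-9, -3, 12) + (1, -1, 0) = (-8, -4, 12)
  D1: (-9, -3, 12) + (1, 0, -1) = (-8, -3, 11)
  D2: (-9, -3, 12) + (0, 1, -1) = (-9, -2, 11)
  D3: (-9, -3, 12) + (-1, 1, 0) = (-10, -2, 12)
  D4: (-9, -3, 12) + (-1, 0, 1) = (-10, -3, 13)
  D5: (-9, -3, 12) + (0, -1, 1) = (-9, -4, 13)

Answer: -8 -4 12
-8 -3 11
-9 -2 11
-10 -2 12
-10 -3 13
-9 -4 13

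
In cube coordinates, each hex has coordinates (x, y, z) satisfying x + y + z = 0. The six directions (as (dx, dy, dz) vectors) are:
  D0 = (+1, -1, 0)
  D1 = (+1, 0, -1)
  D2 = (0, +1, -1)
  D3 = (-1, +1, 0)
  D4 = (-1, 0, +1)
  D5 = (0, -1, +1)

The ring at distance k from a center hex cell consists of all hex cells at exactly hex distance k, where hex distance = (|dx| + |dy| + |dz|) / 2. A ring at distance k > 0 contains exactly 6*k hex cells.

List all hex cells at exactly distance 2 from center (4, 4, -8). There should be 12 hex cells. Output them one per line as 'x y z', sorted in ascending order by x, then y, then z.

Walk ring at distance 2 from (4, 4, -8):
Start at center + D4*2 = (2, 4, -6)
  hex 0: (2, 4, -6)
  hex 1: (3, 3, -6)
  hex 2: (4, 2, -6)
  hex 3: (5, 2, -7)
  hex 4: (6, 2, -8)
  hex 5: (6, 3, -9)
  hex 6: (6, 4, -10)
  hex 7: (5, 5, -10)
  hex 8: (4, 6, -10)
  hex 9: (3, 6, -9)
  hex 10: (2, 6, -8)
  hex 11: (2, 5, -7)
Sorted: 12 hexes.

Answer: 2 4 -6
2 5 -7
2 6 -8
3 3 -6
3 6 -9
4 2 -6
4 6 -10
5 2 -7
5 5 -10
6 2 -8
6 3 -9
6 4 -10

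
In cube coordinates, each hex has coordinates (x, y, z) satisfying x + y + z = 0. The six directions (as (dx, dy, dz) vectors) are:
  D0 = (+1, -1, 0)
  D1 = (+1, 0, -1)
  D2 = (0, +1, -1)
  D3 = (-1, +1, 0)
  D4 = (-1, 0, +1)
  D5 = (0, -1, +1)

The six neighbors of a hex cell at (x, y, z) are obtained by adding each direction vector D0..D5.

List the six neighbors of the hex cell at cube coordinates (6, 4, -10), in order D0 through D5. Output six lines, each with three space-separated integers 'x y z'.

Answer: 7 3 -10
7 4 -11
6 5 -11
5 5 -10
5 4 -9
6 3 -9

Derivation:
Center: (6, 4, -10). Add each direction:
  D0: (6, 4, -10) + (1, -1, 0) = (7, 3, -10)
  D1: (6, 4, -10) + (1, 0, -1) = (7, 4, -11)
  D2: (6, 4, -10) + (0, 1, -1) = (6, 5, -11)
  D3: (6, 4, -10) + (-1, 1, 0) = (5, 5, -10)
  D4: (6, 4, -10) + (-1, 0, 1) = (5, 4, -9)
  D5: (6, 4, -10) + (0, -1, 1) = (6, 3, -9)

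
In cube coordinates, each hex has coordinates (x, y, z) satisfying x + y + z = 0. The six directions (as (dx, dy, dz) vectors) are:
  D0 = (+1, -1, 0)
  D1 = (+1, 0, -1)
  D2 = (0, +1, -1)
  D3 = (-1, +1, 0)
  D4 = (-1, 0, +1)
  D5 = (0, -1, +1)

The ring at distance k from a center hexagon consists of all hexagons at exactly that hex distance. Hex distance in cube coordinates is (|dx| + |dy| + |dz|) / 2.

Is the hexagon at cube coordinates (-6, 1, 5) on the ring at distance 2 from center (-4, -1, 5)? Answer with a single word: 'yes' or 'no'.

|px - cx| = |-6 - (-4)| = 2
|py - cy| = |1 - (-1)| = 2
|pz - cz| = |5 - 5| = 0
distance = (2+2+0)/2 = 4/2 = 2
radius = 2; distance == radius -> yes

Answer: yes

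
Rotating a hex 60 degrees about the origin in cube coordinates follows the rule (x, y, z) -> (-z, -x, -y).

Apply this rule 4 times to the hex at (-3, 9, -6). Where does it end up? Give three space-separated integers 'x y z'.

Start: (-3, 9, -6)
Step 1: (-3, 9, -6) -> (-(-6), -(-3), -(9)) = (6, 3, -9)
Step 2: (6, 3, -9) -> (-(-9), -(6), -(3)) = (9, -6, -3)
Step 3: (9, -6, -3) -> (-(-3), -(9), -(-6)) = (3, -9, 6)
Step 4: (3, -9, 6) -> (-(6), -(3), -(-9)) = (-6, -3, 9)

Answer: -6 -3 9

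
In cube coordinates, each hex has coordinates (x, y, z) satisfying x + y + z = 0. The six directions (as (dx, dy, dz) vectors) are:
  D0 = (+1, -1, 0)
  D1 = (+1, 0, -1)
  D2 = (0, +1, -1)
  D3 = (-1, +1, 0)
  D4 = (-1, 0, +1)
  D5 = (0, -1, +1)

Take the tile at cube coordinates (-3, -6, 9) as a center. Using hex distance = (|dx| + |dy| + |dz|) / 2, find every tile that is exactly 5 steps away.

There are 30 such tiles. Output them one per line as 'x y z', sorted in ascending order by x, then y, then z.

Walk ring at distance 5 from (-3, -6, 9):
Start at center + D4*5 = (-8, -6, 14)
  hex 0: (-8, -6, 14)
  hex 1: (-7, -7, 14)
  hex 2: (-6, -8, 14)
  hex 3: (-5, -9, 14)
  hex 4: (-4, -10, 14)
  hex 5: (-3, -11, 14)
  hex 6: (-2, -11, 13)
  hex 7: (-1, -11, 12)
  hex 8: (0, -11, 11)
  hex 9: (1, -11, 10)
  hex 10: (2, -11, 9)
  hex 11: (2, -10, 8)
  hex 12: (2, -9, 7)
  hex 13: (2, -8, 6)
  hex 14: (2, -7, 5)
  hex 15: (2, -6, 4)
  hex 16: (1, -5, 4)
  hex 17: (0, -4, 4)
  hex 18: (-1, -3, 4)
  hex 19: (-2, -2, 4)
  hex 20: (-3, -1, 4)
  hex 21: (-4, -1, 5)
  hex 22: (-5, -1, 6)
  hex 23: (-6, -1, 7)
  hex 24: (-7, -1, 8)
  hex 25: (-8, -1, 9)
  hex 26: (-8, -2, 10)
  hex 27: (-8, -3, 11)
  hex 28: (-8, -4, 12)
  hex 29: (-8, -5, 13)
Sorted: 30 hexes.

Answer: -8 -6 14
-8 -5 13
-8 -4 12
-8 -3 11
-8 -2 10
-8 -1 9
-7 -7 14
-7 -1 8
-6 -8 14
-6 -1 7
-5 -9 14
-5 -1 6
-4 -10 14
-4 -1 5
-3 -11 14
-3 -1 4
-2 -11 13
-2 -2 4
-1 -11 12
-1 -3 4
0 -11 11
0 -4 4
1 -11 10
1 -5 4
2 -11 9
2 -10 8
2 -9 7
2 -8 6
2 -7 5
2 -6 4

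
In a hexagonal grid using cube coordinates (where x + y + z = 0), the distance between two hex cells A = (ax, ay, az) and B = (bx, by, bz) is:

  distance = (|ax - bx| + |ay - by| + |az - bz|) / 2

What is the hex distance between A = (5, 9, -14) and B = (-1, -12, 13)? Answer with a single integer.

|ax - bx| = |5 - (-1)| = 6
|ay - by| = |9 - (-12)| = 21
|az - bz| = |-14 - 13| = 27
distance = (6 + 21 + 27) / 2 = 54 / 2 = 27

Answer: 27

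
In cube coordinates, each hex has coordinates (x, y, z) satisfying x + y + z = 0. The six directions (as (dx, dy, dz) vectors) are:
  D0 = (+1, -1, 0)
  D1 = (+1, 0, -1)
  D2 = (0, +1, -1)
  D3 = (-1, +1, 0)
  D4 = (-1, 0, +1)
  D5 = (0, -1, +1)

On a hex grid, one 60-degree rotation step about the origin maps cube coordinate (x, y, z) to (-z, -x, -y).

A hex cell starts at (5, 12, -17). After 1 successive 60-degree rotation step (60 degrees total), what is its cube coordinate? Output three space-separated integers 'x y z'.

Answer: 17 -5 -12

Derivation:
Start: (5, 12, -17)
Step 1: (5, 12, -17) -> (-(-17), -(5), -(12)) = (17, -5, -12)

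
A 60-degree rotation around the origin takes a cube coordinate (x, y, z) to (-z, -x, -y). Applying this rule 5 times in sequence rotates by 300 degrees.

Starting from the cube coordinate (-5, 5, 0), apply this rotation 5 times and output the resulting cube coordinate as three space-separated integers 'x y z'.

Start: (-5, 5, 0)
Step 1: (-5, 5, 0) -> (-(0), -(-5), -(5)) = (0, 5, -5)
Step 2: (0, 5, -5) -> (-(-5), -(0), -(5)) = (5, 0, -5)
Step 3: (5, 0, -5) -> (-(-5), -(5), -(0)) = (5, -5, 0)
Step 4: (5, -5, 0) -> (-(0), -(5), -(-5)) = (0, -5, 5)
Step 5: (0, -5, 5) -> (-(5), -(0), -(-5)) = (-5, 0, 5)

Answer: -5 0 5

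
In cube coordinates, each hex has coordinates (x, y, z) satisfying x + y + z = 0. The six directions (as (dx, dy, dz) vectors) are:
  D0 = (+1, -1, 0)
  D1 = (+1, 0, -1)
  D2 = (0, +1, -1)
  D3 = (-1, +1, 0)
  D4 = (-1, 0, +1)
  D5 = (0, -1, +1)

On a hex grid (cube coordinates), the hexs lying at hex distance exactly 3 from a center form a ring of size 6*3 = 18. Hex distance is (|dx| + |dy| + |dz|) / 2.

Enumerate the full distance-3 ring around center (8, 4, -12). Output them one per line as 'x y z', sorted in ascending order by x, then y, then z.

Walk ring at distance 3 from (8, 4, -12):
Start at center + D4*3 = (5, 4, -9)
  hex 0: (5, 4, -9)
  hex 1: (6, 3, -9)
  hex 2: (7, 2, -9)
  hex 3: (8, 1, -9)
  hex 4: (9, 1, -10)
  hex 5: (10, 1, -11)
  hex 6: (11, 1, -12)
  hex 7: (11, 2, -13)
  hex 8: (11, 3, -14)
  hex 9: (11, 4, -15)
  hex 10: (10, 5, -15)
  hex 11: (9, 6, -15)
  hex 12: (8, 7, -15)
  hex 13: (7, 7, -14)
  hex 14: (6, 7, -13)
  hex 15: (5, 7, -12)
  hex 16: (5, 6, -11)
  hex 17: (5, 5, -10)
Sorted: 18 hexes.

Answer: 5 4 -9
5 5 -10
5 6 -11
5 7 -12
6 3 -9
6 7 -13
7 2 -9
7 7 -14
8 1 -9
8 7 -15
9 1 -10
9 6 -15
10 1 -11
10 5 -15
11 1 -12
11 2 -13
11 3 -14
11 4 -15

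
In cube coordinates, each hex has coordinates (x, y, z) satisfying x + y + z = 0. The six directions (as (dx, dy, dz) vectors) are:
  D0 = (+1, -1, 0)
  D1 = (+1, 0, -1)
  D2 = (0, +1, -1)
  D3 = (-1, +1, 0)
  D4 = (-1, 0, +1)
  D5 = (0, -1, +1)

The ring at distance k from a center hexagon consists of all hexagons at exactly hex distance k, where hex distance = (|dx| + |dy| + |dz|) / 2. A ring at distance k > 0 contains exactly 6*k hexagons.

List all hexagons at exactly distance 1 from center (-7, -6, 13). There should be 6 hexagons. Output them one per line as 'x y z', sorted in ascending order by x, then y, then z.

Walk ring at distance 1 from (-7, -6, 13):
Start at center + D4*1 = (-8, -6, 14)
  hex 0: (-8, -6, 14)
  hex 1: (-7, -7, 14)
  hex 2: (-6, -7, 13)
  hex 3: (-6, -6, 12)
  hex 4: (-7, -5, 12)
  hex 5: (-8, -5, 13)
Sorted: 6 hexes.

Answer: -8 -6 14
-8 -5 13
-7 -7 14
-7 -5 12
-6 -7 13
-6 -6 12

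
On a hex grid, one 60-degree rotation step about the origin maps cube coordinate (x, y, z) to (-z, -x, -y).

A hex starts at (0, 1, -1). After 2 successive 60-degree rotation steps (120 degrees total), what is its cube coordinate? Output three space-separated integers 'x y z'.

Answer: 1 -1 0

Derivation:
Start: (0, 1, -1)
Step 1: (0, 1, -1) -> (-(-1), -(0), -(1)) = (1, 0, -1)
Step 2: (1, 0, -1) -> (-(-1), -(1), -(0)) = (1, -1, 0)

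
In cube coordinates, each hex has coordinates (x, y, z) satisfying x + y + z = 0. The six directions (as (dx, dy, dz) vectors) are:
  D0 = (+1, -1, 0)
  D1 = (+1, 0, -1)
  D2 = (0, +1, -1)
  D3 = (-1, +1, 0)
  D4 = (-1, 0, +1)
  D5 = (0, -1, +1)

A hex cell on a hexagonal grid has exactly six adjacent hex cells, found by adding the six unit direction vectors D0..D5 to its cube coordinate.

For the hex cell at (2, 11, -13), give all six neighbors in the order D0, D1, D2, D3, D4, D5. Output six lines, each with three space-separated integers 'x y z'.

Answer: 3 10 -13
3 11 -14
2 12 -14
1 12 -13
1 11 -12
2 10 -12

Derivation:
Center: (2, 11, -13). Add each direction:
  D0: (2, 11, -13) + (1, -1, 0) = (3, 10, -13)
  D1: (2, 11, -13) + (1, 0, -1) = (3, 11, -14)
  D2: (2, 11, -13) + (0, 1, -1) = (2, 12, -14)
  D3: (2, 11, -13) + (-1, 1, 0) = (1, 12, -13)
  D4: (2, 11, -13) + (-1, 0, 1) = (1, 11, -12)
  D5: (2, 11, -13) + (0, -1, 1) = (2, 10, -12)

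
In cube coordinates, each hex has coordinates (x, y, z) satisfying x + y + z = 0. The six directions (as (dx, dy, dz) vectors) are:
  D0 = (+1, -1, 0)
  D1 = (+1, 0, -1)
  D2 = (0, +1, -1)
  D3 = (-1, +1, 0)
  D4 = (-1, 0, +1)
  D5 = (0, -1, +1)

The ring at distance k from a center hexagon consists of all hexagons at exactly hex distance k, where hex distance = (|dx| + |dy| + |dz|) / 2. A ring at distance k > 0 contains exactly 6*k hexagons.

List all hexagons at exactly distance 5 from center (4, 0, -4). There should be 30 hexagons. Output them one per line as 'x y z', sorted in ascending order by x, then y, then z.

Answer: -1 0 1
-1 1 0
-1 2 -1
-1 3 -2
-1 4 -3
-1 5 -4
0 -1 1
0 5 -5
1 -2 1
1 5 -6
2 -3 1
2 5 -7
3 -4 1
3 5 -8
4 -5 1
4 5 -9
5 -5 0
5 4 -9
6 -5 -1
6 3 -9
7 -5 -2
7 2 -9
8 -5 -3
8 1 -9
9 -5 -4
9 -4 -5
9 -3 -6
9 -2 -7
9 -1 -8
9 0 -9

Derivation:
Walk ring at distance 5 from (4, 0, -4):
Start at center + D4*5 = (-1, 0, 1)
  hex 0: (-1, 0, 1)
  hex 1: (0, -1, 1)
  hex 2: (1, -2, 1)
  hex 3: (2, -3, 1)
  hex 4: (3, -4, 1)
  hex 5: (4, -5, 1)
  hex 6: (5, -5, 0)
  hex 7: (6, -5, -1)
  hex 8: (7, -5, -2)
  hex 9: (8, -5, -3)
  hex 10: (9, -5, -4)
  hex 11: (9, -4, -5)
  hex 12: (9, -3, -6)
  hex 13: (9, -2, -7)
  hex 14: (9, -1, -8)
  hex 15: (9, 0, -9)
  hex 16: (8, 1, -9)
  hex 17: (7, 2, -9)
  hex 18: (6, 3, -9)
  hex 19: (5, 4, -9)
  hex 20: (4, 5, -9)
  hex 21: (3, 5, -8)
  hex 22: (2, 5, -7)
  hex 23: (1, 5, -6)
  hex 24: (0, 5, -5)
  hex 25: (-1, 5, -4)
  hex 26: (-1, 4, -3)
  hex 27: (-1, 3, -2)
  hex 28: (-1, 2, -1)
  hex 29: (-1, 1, 0)
Sorted: 30 hexes.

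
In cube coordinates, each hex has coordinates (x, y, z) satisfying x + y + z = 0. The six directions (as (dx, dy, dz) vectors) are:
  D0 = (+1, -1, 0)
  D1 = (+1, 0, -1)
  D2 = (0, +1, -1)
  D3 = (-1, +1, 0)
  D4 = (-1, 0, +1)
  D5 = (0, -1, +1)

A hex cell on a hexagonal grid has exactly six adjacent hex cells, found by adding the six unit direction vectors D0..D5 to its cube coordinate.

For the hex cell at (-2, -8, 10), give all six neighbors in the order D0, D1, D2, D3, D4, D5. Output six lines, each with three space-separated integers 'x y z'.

Center: (-2, -8, 10). Add each direction:
  D0: (-2, -8, 10) + (1, -1, 0) = (-1, -9, 10)
  D1: (-2, -8, 10) + (1, 0, -1) = (-1, -8, 9)
  D2: (-2, -8, 10) + (0, 1, -1) = (-2, -7, 9)
  D3: (-2, -8, 10) + (-1, 1, 0) = (-3, -7, 10)
  D4: (-2, -8, 10) + (-1, 0, 1) = (-3, -8, 11)
  D5: (-2, -8, 10) + (0, -1, 1) = (-2, -9, 11)

Answer: -1 -9 10
-1 -8 9
-2 -7 9
-3 -7 10
-3 -8 11
-2 -9 11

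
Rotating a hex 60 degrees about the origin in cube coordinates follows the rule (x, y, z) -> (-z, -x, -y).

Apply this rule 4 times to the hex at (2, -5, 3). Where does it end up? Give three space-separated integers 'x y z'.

Start: (2, -5, 3)
Step 1: (2, -5, 3) -> (-(3), -(2), -(-5)) = (-3, -2, 5)
Step 2: (-3, -2, 5) -> (-(5), -(-3), -(-2)) = (-5, 3, 2)
Step 3: (-5, 3, 2) -> (-(2), -(-5), -(3)) = (-2, 5, -3)
Step 4: (-2, 5, -3) -> (-(-3), -(-2), -(5)) = (3, 2, -5)

Answer: 3 2 -5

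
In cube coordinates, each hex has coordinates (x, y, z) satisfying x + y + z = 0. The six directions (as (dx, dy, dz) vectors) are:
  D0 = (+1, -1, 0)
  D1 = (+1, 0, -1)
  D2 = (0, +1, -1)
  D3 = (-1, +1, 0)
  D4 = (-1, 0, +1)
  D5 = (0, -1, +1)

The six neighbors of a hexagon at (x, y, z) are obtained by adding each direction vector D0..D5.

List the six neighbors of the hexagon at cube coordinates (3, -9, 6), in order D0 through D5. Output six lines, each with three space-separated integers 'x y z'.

Answer: 4 -10 6
4 -9 5
3 -8 5
2 -8 6
2 -9 7
3 -10 7

Derivation:
Center: (3, -9, 6). Add each direction:
  D0: (3, -9, 6) + (1, -1, 0) = (4, -10, 6)
  D1: (3, -9, 6) + (1, 0, -1) = (4, -9, 5)
  D2: (3, -9, 6) + (0, 1, -1) = (3, -8, 5)
  D3: (3, -9, 6) + (-1, 1, 0) = (2, -8, 6)
  D4: (3, -9, 6) + (-1, 0, 1) = (2, -9, 7)
  D5: (3, -9, 6) + (0, -1, 1) = (3, -10, 7)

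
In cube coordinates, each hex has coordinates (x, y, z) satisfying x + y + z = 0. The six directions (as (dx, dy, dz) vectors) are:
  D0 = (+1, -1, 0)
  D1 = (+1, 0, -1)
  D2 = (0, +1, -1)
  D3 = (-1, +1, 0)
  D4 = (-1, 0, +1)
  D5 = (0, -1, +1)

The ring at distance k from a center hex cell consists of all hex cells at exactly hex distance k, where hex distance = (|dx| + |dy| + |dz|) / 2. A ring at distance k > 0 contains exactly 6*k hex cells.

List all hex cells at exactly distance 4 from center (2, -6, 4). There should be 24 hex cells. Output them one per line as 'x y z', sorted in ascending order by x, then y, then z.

Walk ring at distance 4 from (2, -6, 4):
Start at center + D4*4 = (-2, -6, 8)
  hex 0: (-2, -6, 8)
  hex 1: (-1, -7, 8)
  hex 2: (0, -8, 8)
  hex 3: (1, -9, 8)
  hex 4: (2, -10, 8)
  hex 5: (3, -10, 7)
  hex 6: (4, -10, 6)
  hex 7: (5, -10, 5)
  hex 8: (6, -10, 4)
  hex 9: (6, -9, 3)
  hex 10: (6, -8, 2)
  hex 11: (6, -7, 1)
  hex 12: (6, -6, 0)
  hex 13: (5, -5, 0)
  hex 14: (4, -4, 0)
  hex 15: (3, -3, 0)
  hex 16: (2, -2, 0)
  hex 17: (1, -2, 1)
  hex 18: (0, -2, 2)
  hex 19: (-1, -2, 3)
  hex 20: (-2, -2, 4)
  hex 21: (-2, -3, 5)
  hex 22: (-2, -4, 6)
  hex 23: (-2, -5, 7)
Sorted: 24 hexes.

Answer: -2 -6 8
-2 -5 7
-2 -4 6
-2 -3 5
-2 -2 4
-1 -7 8
-1 -2 3
0 -8 8
0 -2 2
1 -9 8
1 -2 1
2 -10 8
2 -2 0
3 -10 7
3 -3 0
4 -10 6
4 -4 0
5 -10 5
5 -5 0
6 -10 4
6 -9 3
6 -8 2
6 -7 1
6 -6 0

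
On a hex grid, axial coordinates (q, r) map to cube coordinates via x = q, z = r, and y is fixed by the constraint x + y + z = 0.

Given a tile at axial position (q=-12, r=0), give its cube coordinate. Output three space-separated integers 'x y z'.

x = q = -12
z = r = 0
y = -x - z = -(-12) - (0) = 12

Answer: -12 12 0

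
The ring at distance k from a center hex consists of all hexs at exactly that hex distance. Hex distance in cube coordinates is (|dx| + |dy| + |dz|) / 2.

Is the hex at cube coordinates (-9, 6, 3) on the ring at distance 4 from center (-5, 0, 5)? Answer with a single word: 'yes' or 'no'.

|px - cx| = |-9 - (-5)| = 4
|py - cy| = |6 - 0| = 6
|pz - cz| = |3 - 5| = 2
distance = (4+6+2)/2 = 12/2 = 6
radius = 4; distance != radius -> no

Answer: no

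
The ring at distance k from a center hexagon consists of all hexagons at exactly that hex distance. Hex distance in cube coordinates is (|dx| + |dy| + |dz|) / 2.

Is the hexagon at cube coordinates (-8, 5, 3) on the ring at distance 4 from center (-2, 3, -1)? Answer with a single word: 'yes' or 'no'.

Answer: no

Derivation:
|px - cx| = |-8 - (-2)| = 6
|py - cy| = |5 - 3| = 2
|pz - cz| = |3 - (-1)| = 4
distance = (6+2+4)/2 = 12/2 = 6
radius = 4; distance != radius -> no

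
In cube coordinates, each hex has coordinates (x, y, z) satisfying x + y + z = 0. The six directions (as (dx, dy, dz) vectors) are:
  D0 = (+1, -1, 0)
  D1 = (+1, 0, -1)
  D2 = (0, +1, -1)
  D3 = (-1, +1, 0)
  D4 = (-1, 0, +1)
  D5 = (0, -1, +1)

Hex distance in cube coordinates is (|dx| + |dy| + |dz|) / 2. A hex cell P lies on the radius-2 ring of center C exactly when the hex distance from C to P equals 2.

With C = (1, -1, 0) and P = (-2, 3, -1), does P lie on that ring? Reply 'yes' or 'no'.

|px - cx| = |-2 - 1| = 3
|py - cy| = |3 - (-1)| = 4
|pz - cz| = |-1 - 0| = 1
distance = (3+4+1)/2 = 8/2 = 4
radius = 2; distance != radius -> no

Answer: no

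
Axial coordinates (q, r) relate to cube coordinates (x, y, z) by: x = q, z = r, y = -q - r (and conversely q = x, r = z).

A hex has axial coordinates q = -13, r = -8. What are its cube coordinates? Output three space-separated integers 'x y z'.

Answer: -13 21 -8

Derivation:
x = q = -13
z = r = -8
y = -x - z = -(-13) - (-8) = 21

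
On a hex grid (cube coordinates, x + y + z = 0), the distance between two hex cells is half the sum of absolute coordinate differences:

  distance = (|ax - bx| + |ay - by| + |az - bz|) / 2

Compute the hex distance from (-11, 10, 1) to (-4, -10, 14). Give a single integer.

|ax - bx| = |-11 - (-4)| = 7
|ay - by| = |10 - (-10)| = 20
|az - bz| = |1 - 14| = 13
distance = (7 + 20 + 13) / 2 = 40 / 2 = 20

Answer: 20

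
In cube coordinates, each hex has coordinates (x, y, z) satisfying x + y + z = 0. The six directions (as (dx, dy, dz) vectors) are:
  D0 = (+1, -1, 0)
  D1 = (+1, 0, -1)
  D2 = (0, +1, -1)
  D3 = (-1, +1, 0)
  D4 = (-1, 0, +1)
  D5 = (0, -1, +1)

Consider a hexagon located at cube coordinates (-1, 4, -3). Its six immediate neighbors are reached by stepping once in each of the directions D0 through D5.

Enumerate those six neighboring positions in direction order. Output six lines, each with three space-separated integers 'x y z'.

Answer: 0 3 -3
0 4 -4
-1 5 -4
-2 5 -3
-2 4 -2
-1 3 -2

Derivation:
Center: (-1, 4, -3). Add each direction:
  D0: (-1, 4, -3) + (1, -1, 0) = (0, 3, -3)
  D1: (-1, 4, -3) + (1, 0, -1) = (0, 4, -4)
  D2: (-1, 4, -3) + (0, 1, -1) = (-1, 5, -4)
  D3: (-1, 4, -3) + (-1, 1, 0) = (-2, 5, -3)
  D4: (-1, 4, -3) + (-1, 0, 1) = (-2, 4, -2)
  D5: (-1, 4, -3) + (0, -1, 1) = (-1, 3, -2)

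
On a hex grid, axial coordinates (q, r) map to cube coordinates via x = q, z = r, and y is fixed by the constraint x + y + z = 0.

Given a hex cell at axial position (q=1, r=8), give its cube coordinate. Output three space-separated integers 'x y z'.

Answer: 1 -9 8

Derivation:
x = q = 1
z = r = 8
y = -x - z = -(1) - (8) = -9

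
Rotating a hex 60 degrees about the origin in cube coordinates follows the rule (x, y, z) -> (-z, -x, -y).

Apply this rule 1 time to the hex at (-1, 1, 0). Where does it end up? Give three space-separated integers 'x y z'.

Start: (-1, 1, 0)
Step 1: (-1, 1, 0) -> (-(0), -(-1), -(1)) = (0, 1, -1)

Answer: 0 1 -1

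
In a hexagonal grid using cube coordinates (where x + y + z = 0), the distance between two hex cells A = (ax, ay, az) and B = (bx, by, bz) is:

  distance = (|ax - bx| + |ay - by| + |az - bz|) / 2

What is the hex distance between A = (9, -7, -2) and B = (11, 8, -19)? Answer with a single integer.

|ax - bx| = |9 - 11| = 2
|ay - by| = |-7 - 8| = 15
|az - bz| = |-2 - (-19)| = 17
distance = (2 + 15 + 17) / 2 = 34 / 2 = 17

Answer: 17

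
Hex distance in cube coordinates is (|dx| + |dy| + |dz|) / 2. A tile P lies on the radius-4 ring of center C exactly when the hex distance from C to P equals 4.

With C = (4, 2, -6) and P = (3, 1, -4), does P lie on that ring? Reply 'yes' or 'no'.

Answer: no

Derivation:
|px - cx| = |3 - 4| = 1
|py - cy| = |1 - 2| = 1
|pz - cz| = |-4 - (-6)| = 2
distance = (1+1+2)/2 = 4/2 = 2
radius = 4; distance != radius -> no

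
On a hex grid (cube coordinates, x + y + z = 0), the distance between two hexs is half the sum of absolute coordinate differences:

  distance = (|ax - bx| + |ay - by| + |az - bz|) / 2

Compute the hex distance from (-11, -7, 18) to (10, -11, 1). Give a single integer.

|ax - bx| = |-11 - 10| = 21
|ay - by| = |-7 - (-11)| = 4
|az - bz| = |18 - 1| = 17
distance = (21 + 4 + 17) / 2 = 42 / 2 = 21

Answer: 21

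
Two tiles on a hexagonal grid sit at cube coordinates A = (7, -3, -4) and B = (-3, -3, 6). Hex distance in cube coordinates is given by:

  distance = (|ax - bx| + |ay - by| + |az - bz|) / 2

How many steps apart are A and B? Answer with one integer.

|ax - bx| = |7 - (-3)| = 10
|ay - by| = |-3 - (-3)| = 0
|az - bz| = |-4 - 6| = 10
distance = (10 + 0 + 10) / 2 = 20 / 2 = 10

Answer: 10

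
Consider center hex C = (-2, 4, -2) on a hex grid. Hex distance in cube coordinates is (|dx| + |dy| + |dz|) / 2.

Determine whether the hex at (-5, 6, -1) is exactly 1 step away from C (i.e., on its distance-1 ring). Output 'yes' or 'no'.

Answer: no

Derivation:
|px - cx| = |-5 - (-2)| = 3
|py - cy| = |6 - 4| = 2
|pz - cz| = |-1 - (-2)| = 1
distance = (3+2+1)/2 = 6/2 = 3
radius = 1; distance != radius -> no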